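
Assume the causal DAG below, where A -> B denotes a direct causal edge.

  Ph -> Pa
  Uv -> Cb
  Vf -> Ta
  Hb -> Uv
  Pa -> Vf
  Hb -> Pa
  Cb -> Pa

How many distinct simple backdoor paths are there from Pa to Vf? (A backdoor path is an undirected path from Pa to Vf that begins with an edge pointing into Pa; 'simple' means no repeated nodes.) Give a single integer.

0

A backdoor path from Pa to Vf is any simple undirected path whose first edge points into Pa (i.e. leaves Pa via a parent).
Parents of Pa: {Cb, Hb, Ph}.
No simple path from any parent of Pa reaches Vf without revisiting Pa, so there are no backdoor paths.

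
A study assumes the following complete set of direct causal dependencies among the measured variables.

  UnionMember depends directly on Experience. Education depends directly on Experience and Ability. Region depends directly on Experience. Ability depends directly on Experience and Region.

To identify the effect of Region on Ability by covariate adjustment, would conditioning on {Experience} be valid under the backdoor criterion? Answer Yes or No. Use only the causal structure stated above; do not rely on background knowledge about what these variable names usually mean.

Backdoor paths from Region to Ability (paths whose first edge points into Region):
  P1: Region <- Experience -> Ability
  P2: Region <- Experience -> Education <- Ability
Condition 1 (no descendant of Region in the set): holds — descendants of Region are {Ability, Education}; none are in {Experience}.
Condition 2 (every backdoor path blocked by {Experience}):
  P1: blocked at fork node Experience ∈ conditioning set.
  P2: blocked at fork node Experience ∈ conditioning set.
{Experience} satisfies the backdoor criterion.

Yes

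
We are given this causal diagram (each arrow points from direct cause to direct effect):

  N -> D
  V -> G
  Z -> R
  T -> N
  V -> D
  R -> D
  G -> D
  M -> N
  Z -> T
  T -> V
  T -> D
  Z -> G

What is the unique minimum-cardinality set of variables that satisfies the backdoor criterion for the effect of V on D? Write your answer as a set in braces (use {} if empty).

Variables eligible for adjustment (non-descendants of V, excluding V and D): {M, N, R, T, Z}.
Backdoor paths from V to D:
  P1: V <- T <- Z -> R -> D
  P2: V <- T <- Z -> G -> D
  P3: V <- T -> N -> D
  P4: V <- T -> D
The empty set is not sufficient: P1 (V <- T <- Z -> R -> D) has no collider blocking it and no conditioned non-collider, so it is open.
Try {T}:
  P1: blocked at chain node T ∈ conditioning set.
  P2: blocked at chain node T ∈ conditioning set.
  P3: blocked at fork node T ∈ conditioning set.
  P4: blocked at fork node T ∈ conditioning set.
{T} contains no descendant of V and blocks every backdoor path.
No other singleton works — e.g. {M} leaves P1 open — so {T} is the unique smallest valid adjustment set.

{T}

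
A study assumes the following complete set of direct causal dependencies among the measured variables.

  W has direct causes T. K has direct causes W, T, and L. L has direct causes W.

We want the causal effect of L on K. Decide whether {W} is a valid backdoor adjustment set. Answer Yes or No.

Backdoor paths from L to K (paths whose first edge points into L):
  P1: L <- W <- T -> K
  P2: L <- W -> K
Condition 1 (no descendant of L in the set): holds — descendants of L are {K}; none are in {W}.
Condition 2 (every backdoor path blocked by {W}):
  P1: blocked at chain node W ∈ conditioning set.
  P2: blocked at fork node W ∈ conditioning set.
{W} satisfies the backdoor criterion.

Yes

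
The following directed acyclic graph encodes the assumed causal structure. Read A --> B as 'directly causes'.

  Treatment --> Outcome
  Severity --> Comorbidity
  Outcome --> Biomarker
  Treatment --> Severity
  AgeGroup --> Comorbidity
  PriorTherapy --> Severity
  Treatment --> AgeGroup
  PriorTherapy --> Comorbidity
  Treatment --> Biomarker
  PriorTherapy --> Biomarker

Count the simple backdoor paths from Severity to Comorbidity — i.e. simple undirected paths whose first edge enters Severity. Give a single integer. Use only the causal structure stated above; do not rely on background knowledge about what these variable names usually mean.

6

A backdoor path from Severity to Comorbidity is any simple undirected path whose first edge points into Severity (i.e. leaves Severity via a parent).
Parents of Severity: {PriorTherapy, Treatment}.
Enumerating:
  P1: Severity <- Treatment -> AgeGroup -> Comorbidity
  P2: Severity <- Treatment -> Outcome -> Biomarker <- PriorTherapy -> Comorbidity
  P3: Severity <- Treatment -> Biomarker <- PriorTherapy -> Comorbidity
  P4: Severity <- PriorTherapy -> Biomarker <- Treatment -> AgeGroup -> Comorbidity
  P5: Severity <- PriorTherapy -> Biomarker <- Outcome <- Treatment -> AgeGroup -> Comorbidity
  P6: Severity <- PriorTherapy -> Comorbidity
That exhausts the simple backdoor paths. Count: 6.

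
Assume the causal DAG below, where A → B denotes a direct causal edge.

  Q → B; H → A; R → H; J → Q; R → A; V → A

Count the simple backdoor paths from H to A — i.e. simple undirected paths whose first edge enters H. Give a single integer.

A backdoor path from H to A is any simple undirected path whose first edge points into H (i.e. leaves H via a parent).
Parents of H: {R}.
Enumerating:
  P1: H <- R -> A
That exhausts the simple backdoor paths. Count: 1.

1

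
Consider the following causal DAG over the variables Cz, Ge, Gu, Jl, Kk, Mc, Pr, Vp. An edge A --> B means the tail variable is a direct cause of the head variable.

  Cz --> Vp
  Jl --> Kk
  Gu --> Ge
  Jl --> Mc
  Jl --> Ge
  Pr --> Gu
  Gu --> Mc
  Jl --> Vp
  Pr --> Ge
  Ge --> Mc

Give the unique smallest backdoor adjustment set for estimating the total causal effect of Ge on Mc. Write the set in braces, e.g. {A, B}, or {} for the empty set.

{Gu, Jl}

Variables eligible for adjustment (non-descendants of Ge, excluding Ge and Mc): {Cz, Gu, Jl, Kk, Pr, Vp}.
Backdoor paths from Ge to Mc:
  P1: Ge <- Pr -> Gu -> Mc
  P2: Ge <- Jl -> Mc
  P3: Ge <- Gu -> Mc
The empty set is not sufficient: P1 (Ge <- Pr -> Gu -> Mc) has no collider blocking it and no conditioned non-collider, so it is open.
Try {Gu, Jl}:
  P1: blocked at chain node Gu ∈ conditioning set.
  P2: blocked at fork node Jl ∈ conditioning set.
  P3: blocked at fork node Gu ∈ conditioning set.
{Gu, Jl} contains no descendant of Ge and blocks every backdoor path.
Every element of {Gu, Jl} is needed (dropping Gu leaves P1 open; dropping Jl leaves P2 open), so no proper subset is valid.
Among all size-2 subsets of the eligible variables, only {Gu, Jl} blocks every backdoor path, so it is the unique smallest valid adjustment set.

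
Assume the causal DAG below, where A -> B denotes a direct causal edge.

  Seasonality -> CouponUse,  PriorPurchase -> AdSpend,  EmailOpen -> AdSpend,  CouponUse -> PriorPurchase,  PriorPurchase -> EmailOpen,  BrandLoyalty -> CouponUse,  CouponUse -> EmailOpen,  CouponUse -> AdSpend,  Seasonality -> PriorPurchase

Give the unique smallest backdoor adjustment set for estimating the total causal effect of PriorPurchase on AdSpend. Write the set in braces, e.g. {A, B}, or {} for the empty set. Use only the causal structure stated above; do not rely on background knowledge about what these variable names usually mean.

Variables eligible for adjustment (non-descendants of PriorPurchase, excluding PriorPurchase and AdSpend): {BrandLoyalty, CouponUse, Seasonality}.
Backdoor paths from PriorPurchase to AdSpend:
  P1: PriorPurchase <- Seasonality -> CouponUse -> EmailOpen -> AdSpend
  P2: PriorPurchase <- Seasonality -> CouponUse -> AdSpend
  P3: PriorPurchase <- CouponUse -> EmailOpen -> AdSpend
  P4: PriorPurchase <- CouponUse -> AdSpend
The empty set is not sufficient: P1 (PriorPurchase <- Seasonality -> CouponUse -> EmailOpen -> AdSpend) has no collider blocking it and no conditioned non-collider, so it is open.
Try {CouponUse}:
  P1: blocked at chain node CouponUse ∈ conditioning set.
  P2: blocked at chain node CouponUse ∈ conditioning set.
  P3: blocked at fork node CouponUse ∈ conditioning set.
  P4: blocked at fork node CouponUse ∈ conditioning set.
{CouponUse} contains no descendant of PriorPurchase and blocks every backdoor path.
No other singleton works — e.g. {Seasonality} leaves P3 open — so {CouponUse} is the unique smallest valid adjustment set.

{CouponUse}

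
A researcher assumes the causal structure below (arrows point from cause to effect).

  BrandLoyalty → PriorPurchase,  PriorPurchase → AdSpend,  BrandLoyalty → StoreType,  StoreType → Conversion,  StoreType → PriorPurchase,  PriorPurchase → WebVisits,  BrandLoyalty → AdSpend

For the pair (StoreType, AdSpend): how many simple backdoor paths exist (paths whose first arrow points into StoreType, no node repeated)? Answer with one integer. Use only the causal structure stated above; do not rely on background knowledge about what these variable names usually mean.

A backdoor path from StoreType to AdSpend is any simple undirected path whose first edge points into StoreType (i.e. leaves StoreType via a parent).
Parents of StoreType: {BrandLoyalty}.
Enumerating:
  P1: StoreType <- BrandLoyalty -> PriorPurchase -> AdSpend
  P2: StoreType <- BrandLoyalty -> AdSpend
That exhausts the simple backdoor paths. Count: 2.

2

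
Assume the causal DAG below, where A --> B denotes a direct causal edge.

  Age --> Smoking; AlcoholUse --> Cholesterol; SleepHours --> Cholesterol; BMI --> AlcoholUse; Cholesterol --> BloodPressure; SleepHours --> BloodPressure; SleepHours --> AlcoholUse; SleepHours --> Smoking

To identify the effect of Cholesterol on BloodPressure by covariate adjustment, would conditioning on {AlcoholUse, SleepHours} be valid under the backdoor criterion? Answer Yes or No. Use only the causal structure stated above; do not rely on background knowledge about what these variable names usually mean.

Yes

Backdoor paths from Cholesterol to BloodPressure (paths whose first edge points into Cholesterol):
  P1: Cholesterol <- SleepHours -> BloodPressure
  P2: Cholesterol <- AlcoholUse <- SleepHours -> BloodPressure
Condition 1 (no descendant of Cholesterol in the set): holds — descendants of Cholesterol are {BloodPressure}; none are in {AlcoholUse, SleepHours}.
Condition 2 (every backdoor path blocked by {AlcoholUse, SleepHours}):
  P1: blocked at fork node SleepHours ∈ conditioning set.
  P2: blocked at chain node AlcoholUse ∈ conditioning set.
{AlcoholUse, SleepHours} satisfies the backdoor criterion.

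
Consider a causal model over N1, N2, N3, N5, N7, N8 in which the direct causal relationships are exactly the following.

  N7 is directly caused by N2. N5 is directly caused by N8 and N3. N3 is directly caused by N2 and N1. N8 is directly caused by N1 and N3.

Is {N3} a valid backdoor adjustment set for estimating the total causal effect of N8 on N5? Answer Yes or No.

Yes

Backdoor paths from N8 to N5 (paths whose first edge points into N8):
  P1: N8 <- N1 -> N3 -> N5
  P2: N8 <- N3 -> N5
Condition 1 (no descendant of N8 in the set): holds — descendants of N8 are {N5}; none are in {N3}.
Condition 2 (every backdoor path blocked by {N3}):
  P1: blocked at chain node N3 ∈ conditioning set.
  P2: blocked at fork node N3 ∈ conditioning set.
{N3} satisfies the backdoor criterion.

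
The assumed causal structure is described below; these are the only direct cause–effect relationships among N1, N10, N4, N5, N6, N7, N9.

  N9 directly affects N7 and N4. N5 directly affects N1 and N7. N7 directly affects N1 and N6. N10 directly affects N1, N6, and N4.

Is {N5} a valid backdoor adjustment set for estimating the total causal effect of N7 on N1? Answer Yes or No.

Backdoor paths from N7 to N1 (paths whose first edge points into N7):
  P1: N7 <- N9 -> N4 <- N10 -> N1
  P2: N7 <- N5 -> N1
Condition 1 (no descendant of N7 in the set): holds — descendants of N7 are {N1, N6}; none are in {N5}.
Condition 2 (every backdoor path blocked by {N5}):
  P1: blocked at collider N4 (neither it nor any descendant is in the conditioning set).
  P2: blocked at fork node N5 ∈ conditioning set.
{N5} satisfies the backdoor criterion.

Yes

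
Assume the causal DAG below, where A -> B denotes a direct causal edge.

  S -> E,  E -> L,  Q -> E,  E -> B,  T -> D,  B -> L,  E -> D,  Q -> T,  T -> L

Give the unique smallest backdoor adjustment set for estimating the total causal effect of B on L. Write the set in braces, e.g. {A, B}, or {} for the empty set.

Variables eligible for adjustment (non-descendants of B, excluding B and L): {D, E, Q, S, T}.
Backdoor paths from B to L:
  P1: B <- E <- Q -> T -> L
  P2: B <- E -> D <- T -> L
  P3: B <- E -> L
The empty set is not sufficient: P1 (B <- E <- Q -> T -> L) has no collider blocking it and no conditioned non-collider, so it is open.
Try {E}:
  P1: blocked at chain node E ∈ conditioning set.
  P2: blocked at fork node E ∈ conditioning set.
  P3: blocked at fork node E ∈ conditioning set.
{E} contains no descendant of B and blocks every backdoor path.
No other singleton works — e.g. {Q} leaves P3 open — so {E} is the unique smallest valid adjustment set.

{E}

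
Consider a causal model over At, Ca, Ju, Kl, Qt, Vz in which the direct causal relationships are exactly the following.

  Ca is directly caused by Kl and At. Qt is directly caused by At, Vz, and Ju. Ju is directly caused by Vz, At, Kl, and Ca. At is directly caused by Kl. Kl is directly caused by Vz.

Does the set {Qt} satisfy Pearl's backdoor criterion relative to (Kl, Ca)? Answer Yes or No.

No

Backdoor paths from Kl to Ca (paths whose first edge points into Kl):
  P1: Kl <- Vz -> Ju <- At -> Ca
  P2: Kl <- Vz -> Ju <- Ca
  P3: Kl <- Vz -> Ju -> Qt <- At -> Ca
  P4: Kl <- Vz -> Qt <- At -> Ca
  P5: Kl <- Vz -> Qt <- At -> Ju <- Ca
  P6: Kl <- Vz -> Qt <- Ju <- At -> Ca
  P7: Kl <- Vz -> Qt <- Ju <- Ca
Condition 1 (no descendant of Kl in the set): FAILS — Qt is a descendant of Kl.
Condition 2 (every backdoor path blocked by {Qt}):
  P1: open — collider(s) Ju are conditioned on (or have a conditioned descendant) and no non-collider on the path is in the set.
  P2: open — collider(s) Ju are conditioned on (or have a conditioned descendant) and no non-collider on the path is in the set.
  P3: open — collider(s) Qt are conditioned on (or have a conditioned descendant) and no non-collider on the path is in the set.
  P4: open — collider(s) Qt are conditioned on (or have a conditioned descendant) and no non-collider on the path is in the set.
  P5: open — collider(s) Qt, Ju are conditioned on (or have a conditioned descendant) and no non-collider on the path is in the set.
  P6: open — collider(s) Qt are conditioned on (or have a conditioned descendant) and no non-collider on the path is in the set.
  P7: open — collider(s) Qt are conditioned on (or have a conditioned descendant) and no non-collider on the path is in the set.
{Qt} does not satisfy the backdoor criterion.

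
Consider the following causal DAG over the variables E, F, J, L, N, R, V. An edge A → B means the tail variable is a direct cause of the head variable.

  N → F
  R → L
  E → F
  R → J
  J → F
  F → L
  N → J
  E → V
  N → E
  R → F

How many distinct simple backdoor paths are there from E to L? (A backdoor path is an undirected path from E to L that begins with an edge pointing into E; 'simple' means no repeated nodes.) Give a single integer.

7

A backdoor path from E to L is any simple undirected path whose first edge points into E (i.e. leaves E via a parent).
Parents of E: {N}.
Enumerating:
  P1: E <- N -> J <- R -> F -> L
  P2: E <- N -> J <- R -> L
  P3: E <- N -> J -> F <- R -> L
  P4: E <- N -> J -> F -> L
  P5: E <- N -> F <- R -> L
  P6: E <- N -> F <- J <- R -> L
  P7: E <- N -> F -> L
That exhausts the simple backdoor paths. Count: 7.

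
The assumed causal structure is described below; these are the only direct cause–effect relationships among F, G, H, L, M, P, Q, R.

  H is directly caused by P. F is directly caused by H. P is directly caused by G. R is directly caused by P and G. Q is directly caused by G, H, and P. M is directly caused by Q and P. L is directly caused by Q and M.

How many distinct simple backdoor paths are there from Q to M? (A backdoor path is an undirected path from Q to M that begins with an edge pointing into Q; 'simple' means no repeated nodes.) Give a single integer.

4

A backdoor path from Q to M is any simple undirected path whose first edge points into Q (i.e. leaves Q via a parent).
Parents of Q: {G, H, P}.
Enumerating:
  P1: Q <- G -> P -> M
  P2: Q <- G -> R <- P -> M
  P3: Q <- P -> M
  P4: Q <- H <- P -> M
That exhausts the simple backdoor paths. Count: 4.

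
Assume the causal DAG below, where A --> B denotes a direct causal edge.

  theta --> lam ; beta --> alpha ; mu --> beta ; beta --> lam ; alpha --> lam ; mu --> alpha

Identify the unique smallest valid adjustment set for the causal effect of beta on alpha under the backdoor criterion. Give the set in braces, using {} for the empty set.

Variables eligible for adjustment (non-descendants of beta, excluding beta and alpha): {mu, theta}.
Backdoor paths from beta to alpha:
  P1: beta <- mu -> alpha
The empty set is not sufficient: P1 (beta <- mu -> alpha) has no collider blocking it and no conditioned non-collider, so it is open.
Try {mu}:
  P1: blocked at fork node mu ∈ conditioning set.
{mu} contains no descendant of beta and blocks every backdoor path.
No other singleton works — e.g. {theta} leaves P1 open — so {mu} is the unique smallest valid adjustment set.

{mu}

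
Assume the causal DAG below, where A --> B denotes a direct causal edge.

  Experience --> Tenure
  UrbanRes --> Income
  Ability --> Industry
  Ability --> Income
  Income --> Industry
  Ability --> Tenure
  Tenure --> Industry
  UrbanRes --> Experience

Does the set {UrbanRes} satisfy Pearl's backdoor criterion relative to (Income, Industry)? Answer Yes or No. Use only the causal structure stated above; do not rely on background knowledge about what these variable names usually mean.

Backdoor paths from Income to Industry (paths whose first edge points into Income):
  P1: Income <- UrbanRes -> Experience -> Tenure <- Ability -> Industry
  P2: Income <- UrbanRes -> Experience -> Tenure -> Industry
  P3: Income <- Ability -> Tenure -> Industry
  P4: Income <- Ability -> Industry
Condition 1 (no descendant of Income in the set): holds — descendants of Income are {Industry}; none are in {UrbanRes}.
Condition 2 (every backdoor path blocked by {UrbanRes}):
  P1: blocked at fork node UrbanRes ∈ conditioning set.
  P2: blocked at fork node UrbanRes ∈ conditioning set.
  P3: open — no interior node is in the conditioning set.
  P4: open — no interior node is in the conditioning set.
{UrbanRes} does not satisfy the backdoor criterion.

No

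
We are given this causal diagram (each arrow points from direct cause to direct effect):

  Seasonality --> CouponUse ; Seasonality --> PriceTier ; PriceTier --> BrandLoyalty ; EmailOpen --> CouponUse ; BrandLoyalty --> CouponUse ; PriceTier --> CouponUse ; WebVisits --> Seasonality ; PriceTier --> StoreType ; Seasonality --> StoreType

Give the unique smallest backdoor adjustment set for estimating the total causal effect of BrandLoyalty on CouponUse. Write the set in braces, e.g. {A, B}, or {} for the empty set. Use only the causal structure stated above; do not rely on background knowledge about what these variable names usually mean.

{PriceTier}

Variables eligible for adjustment (non-descendants of BrandLoyalty, excluding BrandLoyalty and CouponUse): {EmailOpen, PriceTier, Seasonality, StoreType, WebVisits}.
Backdoor paths from BrandLoyalty to CouponUse:
  P1: BrandLoyalty <- PriceTier <- Seasonality -> CouponUse
  P2: BrandLoyalty <- PriceTier -> StoreType <- Seasonality -> CouponUse
  P3: BrandLoyalty <- PriceTier -> CouponUse
The empty set is not sufficient: P1 (BrandLoyalty <- PriceTier <- Seasonality -> CouponUse) has no collider blocking it and no conditioned non-collider, so it is open.
Try {PriceTier}:
  P1: blocked at chain node PriceTier ∈ conditioning set.
  P2: blocked at fork node PriceTier ∈ conditioning set.
  P3: blocked at fork node PriceTier ∈ conditioning set.
{PriceTier} contains no descendant of BrandLoyalty and blocks every backdoor path.
No other singleton works — e.g. {WebVisits} leaves P1 open — so {PriceTier} is the unique smallest valid adjustment set.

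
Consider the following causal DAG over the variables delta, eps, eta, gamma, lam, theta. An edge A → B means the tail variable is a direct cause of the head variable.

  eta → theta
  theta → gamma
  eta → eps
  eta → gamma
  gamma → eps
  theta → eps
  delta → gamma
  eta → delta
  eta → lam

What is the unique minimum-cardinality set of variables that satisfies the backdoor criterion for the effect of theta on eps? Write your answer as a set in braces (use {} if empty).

Variables eligible for adjustment (non-descendants of theta, excluding theta and eps): {delta, eta, lam}.
Backdoor paths from theta to eps:
  P1: theta <- eta -> delta -> gamma -> eps
  P2: theta <- eta -> gamma -> eps
  P3: theta <- eta -> eps
The empty set is not sufficient: P1 (theta <- eta -> delta -> gamma -> eps) has no collider blocking it and no conditioned non-collider, so it is open.
Try {eta}:
  P1: blocked at fork node eta ∈ conditioning set.
  P2: blocked at fork node eta ∈ conditioning set.
  P3: blocked at fork node eta ∈ conditioning set.
{eta} contains no descendant of theta and blocks every backdoor path.
No other singleton works — e.g. {delta} leaves P2 open — so {eta} is the unique smallest valid adjustment set.

{eta}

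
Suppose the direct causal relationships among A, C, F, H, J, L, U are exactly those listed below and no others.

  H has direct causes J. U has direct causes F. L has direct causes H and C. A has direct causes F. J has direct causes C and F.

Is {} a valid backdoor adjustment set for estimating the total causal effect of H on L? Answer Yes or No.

No

Backdoor paths from H to L (paths whose first edge points into H):
  P1: H <- J <- C -> L
Condition 1 (no descendant of H in the set): holds — descendants of H are {L}; none are in {}.
Condition 2 (every backdoor path blocked by {}):
  P1: open — no interior node is in the conditioning set.
{} does not satisfy the backdoor criterion.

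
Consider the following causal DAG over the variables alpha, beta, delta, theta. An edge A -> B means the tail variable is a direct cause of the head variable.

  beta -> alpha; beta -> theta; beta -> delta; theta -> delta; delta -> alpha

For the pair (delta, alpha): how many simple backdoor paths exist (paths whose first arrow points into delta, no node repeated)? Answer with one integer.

2

A backdoor path from delta to alpha is any simple undirected path whose first edge points into delta (i.e. leaves delta via a parent).
Parents of delta: {beta, theta}.
Enumerating:
  P1: delta <- beta -> alpha
  P2: delta <- theta <- beta -> alpha
That exhausts the simple backdoor paths. Count: 2.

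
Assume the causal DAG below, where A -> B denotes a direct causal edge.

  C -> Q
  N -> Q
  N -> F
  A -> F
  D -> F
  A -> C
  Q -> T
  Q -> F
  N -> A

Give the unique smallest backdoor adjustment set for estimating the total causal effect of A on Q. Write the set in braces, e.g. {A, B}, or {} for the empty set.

Variables eligible for adjustment (non-descendants of A, excluding A and Q): {D, N}.
Backdoor paths from A to Q:
  P1: A <- N -> Q
  P2: A <- N -> F <- Q
The empty set is not sufficient: P1 (A <- N -> Q) has no collider blocking it and no conditioned non-collider, so it is open.
Try {N}:
  P1: blocked at fork node N ∈ conditioning set.
  P2: blocked at fork node N ∈ conditioning set.
{N} contains no descendant of A and blocks every backdoor path.
No other singleton works — e.g. {D} leaves P1 open — so {N} is the unique smallest valid adjustment set.

{N}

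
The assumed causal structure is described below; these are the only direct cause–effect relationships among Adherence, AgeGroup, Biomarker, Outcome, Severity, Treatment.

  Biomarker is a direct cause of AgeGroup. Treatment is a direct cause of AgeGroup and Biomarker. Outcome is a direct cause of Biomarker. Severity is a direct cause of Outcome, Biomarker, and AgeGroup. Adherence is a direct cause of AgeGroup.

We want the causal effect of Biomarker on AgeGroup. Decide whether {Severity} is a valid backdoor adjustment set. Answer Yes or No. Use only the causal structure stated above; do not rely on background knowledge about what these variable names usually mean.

Backdoor paths from Biomarker to AgeGroup (paths whose first edge points into Biomarker):
  P1: Biomarker <- Severity -> AgeGroup
  P2: Biomarker <- Treatment -> AgeGroup
  P3: Biomarker <- Outcome <- Severity -> AgeGroup
Condition 1 (no descendant of Biomarker in the set): holds — descendants of Biomarker are {AgeGroup}; none are in {Severity}.
Condition 2 (every backdoor path blocked by {Severity}):
  P1: blocked at fork node Severity ∈ conditioning set.
  P2: open — no interior node is in the conditioning set.
  P3: blocked at fork node Severity ∈ conditioning set.
{Severity} does not satisfy the backdoor criterion.

No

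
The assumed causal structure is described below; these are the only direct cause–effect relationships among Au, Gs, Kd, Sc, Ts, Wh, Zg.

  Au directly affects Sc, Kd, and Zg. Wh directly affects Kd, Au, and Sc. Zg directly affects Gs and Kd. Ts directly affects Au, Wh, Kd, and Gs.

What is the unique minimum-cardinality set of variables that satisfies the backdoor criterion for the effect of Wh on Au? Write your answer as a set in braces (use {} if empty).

{Ts}

Variables eligible for adjustment (non-descendants of Wh, excluding Wh and Au): {Ts}.
Backdoor paths from Wh to Au:
  P1: Wh <- Ts -> Au
  P2: Wh <- Ts -> Kd <- Au
  P3: Wh <- Ts -> Kd <- Zg <- Au
  P4: Wh <- Ts -> Gs <- Zg <- Au
  P5: Wh <- Ts -> Gs <- Zg -> Kd <- Au
The empty set is not sufficient: P1 (Wh <- Ts -> Au) has no collider blocking it and no conditioned non-collider, so it is open.
Try {Ts}:
  P1: blocked at fork node Ts ∈ conditioning set.
  P2: blocked at fork node Ts ∈ conditioning set.
  P3: blocked at fork node Ts ∈ conditioning set.
  P4: blocked at fork node Ts ∈ conditioning set.
  P5: blocked at fork node Ts ∈ conditioning set.
{Ts} contains no descendant of Wh and blocks every backdoor path.
{Ts} is the unique smallest valid adjustment set.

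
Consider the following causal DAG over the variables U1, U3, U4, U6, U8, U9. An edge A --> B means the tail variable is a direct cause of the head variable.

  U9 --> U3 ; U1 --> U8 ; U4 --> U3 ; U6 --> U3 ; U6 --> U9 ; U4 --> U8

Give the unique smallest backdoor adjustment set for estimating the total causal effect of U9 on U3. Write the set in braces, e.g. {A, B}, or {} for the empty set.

{U6}

Variables eligible for adjustment (non-descendants of U9, excluding U9 and U3): {U1, U4, U6, U8}.
Backdoor paths from U9 to U3:
  P1: U9 <- U6 -> U3
The empty set is not sufficient: P1 (U9 <- U6 -> U3) has no collider blocking it and no conditioned non-collider, so it is open.
Try {U6}:
  P1: blocked at fork node U6 ∈ conditioning set.
{U6} contains no descendant of U9 and blocks every backdoor path.
No other singleton works — e.g. {U1} leaves P1 open — so {U6} is the unique smallest valid adjustment set.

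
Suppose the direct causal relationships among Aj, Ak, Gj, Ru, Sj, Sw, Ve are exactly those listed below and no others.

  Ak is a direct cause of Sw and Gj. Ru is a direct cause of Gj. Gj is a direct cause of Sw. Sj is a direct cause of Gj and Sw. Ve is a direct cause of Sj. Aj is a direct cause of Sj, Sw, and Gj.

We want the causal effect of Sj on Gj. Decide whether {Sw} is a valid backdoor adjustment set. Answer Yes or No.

Backdoor paths from Sj to Gj (paths whose first edge points into Sj):
  P1: Sj <- Aj -> Gj
  P2: Sj <- Aj -> Sw <- Ak -> Gj
  P3: Sj <- Aj -> Sw <- Gj
Condition 1 (no descendant of Sj in the set): FAILS — Sw is a descendant of Sj.
Condition 2 (every backdoor path blocked by {Sw}):
  P1: open — no interior node is in the conditioning set.
  P2: open — collider(s) Sw are conditioned on (or have a conditioned descendant) and no non-collider on the path is in the set.
  P3: open — collider(s) Sw are conditioned on (or have a conditioned descendant) and no non-collider on the path is in the set.
{Sw} does not satisfy the backdoor criterion.

No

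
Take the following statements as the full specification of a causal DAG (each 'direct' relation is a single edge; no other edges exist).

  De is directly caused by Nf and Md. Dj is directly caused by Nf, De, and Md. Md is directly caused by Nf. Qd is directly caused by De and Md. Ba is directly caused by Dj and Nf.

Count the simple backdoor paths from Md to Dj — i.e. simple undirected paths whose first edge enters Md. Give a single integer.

A backdoor path from Md to Dj is any simple undirected path whose first edge points into Md (i.e. leaves Md via a parent).
Parents of Md: {Nf}.
Enumerating:
  P1: Md <- Nf -> De -> Dj
  P2: Md <- Nf -> Dj
  P3: Md <- Nf -> Ba <- Dj
That exhausts the simple backdoor paths. Count: 3.

3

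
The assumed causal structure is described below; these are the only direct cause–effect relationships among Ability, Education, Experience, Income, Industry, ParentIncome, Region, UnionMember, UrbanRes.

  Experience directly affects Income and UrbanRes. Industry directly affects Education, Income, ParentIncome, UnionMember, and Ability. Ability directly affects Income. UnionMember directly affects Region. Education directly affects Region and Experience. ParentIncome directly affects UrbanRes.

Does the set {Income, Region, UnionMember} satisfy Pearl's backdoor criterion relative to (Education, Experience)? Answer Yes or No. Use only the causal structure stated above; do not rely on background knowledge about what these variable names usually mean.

No

Backdoor paths from Education to Experience (paths whose first edge points into Education):
  P1: Education <- Industry -> ParentIncome -> UrbanRes <- Experience
  P2: Education <- Industry -> Ability -> Income <- Experience
  P3: Education <- Industry -> Income <- Experience
Condition 1 (no descendant of Education in the set): FAILS — Income and Region are descendants of Education.
Condition 2 (every backdoor path blocked by {Income, Region, UnionMember}):
  P1: blocked at collider UrbanRes (neither it nor any descendant is in the conditioning set).
  P2: open — collider(s) Income are conditioned on (or have a conditioned descendant) and no non-collider on the path is in the set.
  P3: open — collider(s) Income are conditioned on (or have a conditioned descendant) and no non-collider on the path is in the set.
{Income, Region, UnionMember} does not satisfy the backdoor criterion.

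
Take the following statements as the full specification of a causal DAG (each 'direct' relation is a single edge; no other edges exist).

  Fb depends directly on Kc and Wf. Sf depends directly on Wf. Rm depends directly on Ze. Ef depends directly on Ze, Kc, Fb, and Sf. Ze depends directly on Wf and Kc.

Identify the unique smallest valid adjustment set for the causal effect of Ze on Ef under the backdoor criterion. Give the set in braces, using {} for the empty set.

Variables eligible for adjustment (non-descendants of Ze, excluding Ze and Ef): {Fb, Kc, Sf, Wf}.
Backdoor paths from Ze to Ef:
  P1: Ze <- Kc -> Fb <- Wf -> Sf -> Ef
  P2: Ze <- Kc -> Fb -> Ef
  P3: Ze <- Kc -> Ef
  P4: Ze <- Wf -> Sf -> Ef
  P5: Ze <- Wf -> Fb <- Kc -> Ef
  P6: Ze <- Wf -> Fb -> Ef
The empty set is not sufficient: P2 (Ze <- Kc -> Fb -> Ef) has no collider blocking it and no conditioned non-collider, so it is open.
Try {Kc, Wf}:
  P1: blocked at fork node Kc ∈ conditioning set.
  P2: blocked at fork node Kc ∈ conditioning set.
  P3: blocked at fork node Kc ∈ conditioning set.
  P4: blocked at fork node Wf ∈ conditioning set.
  P5: blocked at fork node Wf ∈ conditioning set.
  P6: blocked at fork node Wf ∈ conditioning set.
{Kc, Wf} contains no descendant of Ze and blocks every backdoor path.
Every element of {Kc, Wf} is needed (dropping Kc leaves P2 open; dropping Wf leaves P4 open), so no proper subset is valid.
Among all size-2 subsets of the eligible variables, only {Kc, Wf} blocks every backdoor path, so it is the unique smallest valid adjustment set.

{Kc, Wf}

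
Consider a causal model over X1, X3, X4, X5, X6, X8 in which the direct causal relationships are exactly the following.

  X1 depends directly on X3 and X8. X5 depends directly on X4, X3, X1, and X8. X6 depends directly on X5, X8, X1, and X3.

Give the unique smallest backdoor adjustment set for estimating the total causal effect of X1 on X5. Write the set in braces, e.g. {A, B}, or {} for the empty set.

{X3, X8}

Variables eligible for adjustment (non-descendants of X1, excluding X1 and X5): {X3, X4, X8}.
Backdoor paths from X1 to X5:
  P1: X1 <- X3 -> X5
  P2: X1 <- X3 -> X6 <- X8 -> X5
  P3: X1 <- X3 -> X6 <- X5
  P4: X1 <- X8 -> X5
  P5: X1 <- X8 -> X6 <- X3 -> X5
  P6: X1 <- X8 -> X6 <- X5
The empty set is not sufficient: P1 (X1 <- X3 -> X5) has no collider blocking it and no conditioned non-collider, so it is open.
Try {X3, X8}:
  P1: blocked at fork node X3 ∈ conditioning set.
  P2: blocked at fork node X3 ∈ conditioning set.
  P3: blocked at fork node X3 ∈ conditioning set.
  P4: blocked at fork node X8 ∈ conditioning set.
  P5: blocked at fork node X8 ∈ conditioning set.
  P6: blocked at fork node X8 ∈ conditioning set.
{X3, X8} contains no descendant of X1 and blocks every backdoor path.
Every element of {X3, X8} is needed (dropping X3 leaves P1 open; dropping X8 leaves P4 open), so no proper subset is valid.
Among all size-2 subsets of the eligible variables, only {X3, X8} blocks every backdoor path, so it is the unique smallest valid adjustment set.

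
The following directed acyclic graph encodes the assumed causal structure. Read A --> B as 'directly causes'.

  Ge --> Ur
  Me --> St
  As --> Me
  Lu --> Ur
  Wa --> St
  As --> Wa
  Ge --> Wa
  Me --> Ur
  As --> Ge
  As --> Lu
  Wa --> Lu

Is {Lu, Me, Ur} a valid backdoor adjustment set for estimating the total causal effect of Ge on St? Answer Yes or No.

No

Backdoor paths from Ge to St (paths whose first edge points into Ge):
  P1: Ge <- As -> Me -> St
  P2: Ge <- As -> Me -> Ur <- Lu <- Wa -> St
  P3: Ge <- As -> Wa -> St
  P4: Ge <- As -> Wa -> Lu -> Ur <- Me -> St
  P5: Ge <- As -> Lu <- Wa -> St
  P6: Ge <- As -> Lu -> Ur <- Me -> St
Condition 1 (no descendant of Ge in the set): FAILS — Lu and Ur are descendants of Ge.
Condition 2 (every backdoor path blocked by {Lu, Me, Ur}):
  P1: blocked at chain node Me ∈ conditioning set.
  P2: blocked at chain node Me ∈ conditioning set.
  P3: open — no interior node is in the conditioning set.
  P4: blocked at chain node Lu ∈ conditioning set.
  P5: open — collider(s) Lu are conditioned on (or have a conditioned descendant) and no non-collider on the path is in the set.
  P6: blocked at chain node Lu ∈ conditioning set.
{Lu, Me, Ur} does not satisfy the backdoor criterion.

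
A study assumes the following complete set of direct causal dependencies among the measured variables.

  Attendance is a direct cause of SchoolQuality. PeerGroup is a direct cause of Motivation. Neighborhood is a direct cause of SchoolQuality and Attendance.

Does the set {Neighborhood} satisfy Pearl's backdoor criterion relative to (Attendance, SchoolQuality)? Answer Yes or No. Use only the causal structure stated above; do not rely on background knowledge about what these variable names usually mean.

Backdoor paths from Attendance to SchoolQuality (paths whose first edge points into Attendance):
  P1: Attendance <- Neighborhood -> SchoolQuality
Condition 1 (no descendant of Attendance in the set): holds — descendants of Attendance are {SchoolQuality}; none are in {Neighborhood}.
Condition 2 (every backdoor path blocked by {Neighborhood}):
  P1: blocked at fork node Neighborhood ∈ conditioning set.
{Neighborhood} satisfies the backdoor criterion.

Yes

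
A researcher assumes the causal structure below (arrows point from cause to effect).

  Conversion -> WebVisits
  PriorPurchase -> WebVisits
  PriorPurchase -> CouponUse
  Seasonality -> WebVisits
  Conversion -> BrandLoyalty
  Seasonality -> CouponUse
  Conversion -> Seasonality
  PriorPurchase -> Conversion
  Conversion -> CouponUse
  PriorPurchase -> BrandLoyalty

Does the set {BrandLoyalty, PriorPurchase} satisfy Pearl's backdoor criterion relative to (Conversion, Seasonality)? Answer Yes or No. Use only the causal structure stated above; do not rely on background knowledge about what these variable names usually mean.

No

Backdoor paths from Conversion to Seasonality (paths whose first edge points into Conversion):
  P1: Conversion <- PriorPurchase -> CouponUse <- Seasonality
  P2: Conversion <- PriorPurchase -> WebVisits <- Seasonality
Condition 1 (no descendant of Conversion in the set): FAILS — BrandLoyalty is a descendant of Conversion.
Condition 2 (every backdoor path blocked by {BrandLoyalty, PriorPurchase}):
  P1: blocked at fork node PriorPurchase ∈ conditioning set.
  P2: blocked at fork node PriorPurchase ∈ conditioning set.
{BrandLoyalty, PriorPurchase} does not satisfy the backdoor criterion.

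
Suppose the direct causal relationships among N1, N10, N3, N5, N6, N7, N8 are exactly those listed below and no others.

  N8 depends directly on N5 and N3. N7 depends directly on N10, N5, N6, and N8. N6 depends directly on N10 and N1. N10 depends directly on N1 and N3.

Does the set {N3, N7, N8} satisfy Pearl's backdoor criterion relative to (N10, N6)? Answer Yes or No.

No

Backdoor paths from N10 to N6 (paths whose first edge points into N10):
  P1: N10 <- N1 -> N6
  P2: N10 <- N3 -> N8 <- N5 -> N7 <- N6
  P3: N10 <- N3 -> N8 -> N7 <- N6
Condition 1 (no descendant of N10 in the set): FAILS — N7 is a descendant of N10.
Condition 2 (every backdoor path blocked by {N3, N7, N8}):
  P1: open — no interior node is in the conditioning set.
  P2: blocked at fork node N3 ∈ conditioning set.
  P3: blocked at fork node N3 ∈ conditioning set.
{N3, N7, N8} does not satisfy the backdoor criterion.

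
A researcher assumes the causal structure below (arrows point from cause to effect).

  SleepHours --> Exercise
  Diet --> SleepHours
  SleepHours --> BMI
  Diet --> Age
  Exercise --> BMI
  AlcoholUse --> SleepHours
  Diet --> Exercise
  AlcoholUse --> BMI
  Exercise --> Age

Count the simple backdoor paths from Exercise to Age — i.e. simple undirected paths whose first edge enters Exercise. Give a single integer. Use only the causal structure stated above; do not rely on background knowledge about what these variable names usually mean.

A backdoor path from Exercise to Age is any simple undirected path whose first edge points into Exercise (i.e. leaves Exercise via a parent).
Parents of Exercise: {Diet, SleepHours}.
Enumerating:
  P1: Exercise <- Diet -> Age
  P2: Exercise <- SleepHours <- Diet -> Age
That exhausts the simple backdoor paths. Count: 2.

2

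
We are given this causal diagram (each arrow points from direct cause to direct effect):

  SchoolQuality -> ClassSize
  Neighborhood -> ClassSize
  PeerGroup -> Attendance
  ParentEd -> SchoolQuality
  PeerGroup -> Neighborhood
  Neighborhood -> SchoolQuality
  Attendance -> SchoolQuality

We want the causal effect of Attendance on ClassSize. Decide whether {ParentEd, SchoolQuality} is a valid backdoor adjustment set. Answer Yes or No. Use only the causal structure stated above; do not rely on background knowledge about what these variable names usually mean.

No

Backdoor paths from Attendance to ClassSize (paths whose first edge points into Attendance):
  P1: Attendance <- PeerGroup -> Neighborhood -> SchoolQuality -> ClassSize
  P2: Attendance <- PeerGroup -> Neighborhood -> ClassSize
Condition 1 (no descendant of Attendance in the set): FAILS — SchoolQuality is a descendant of Attendance.
Condition 2 (every backdoor path blocked by {ParentEd, SchoolQuality}):
  P1: blocked at chain node SchoolQuality ∈ conditioning set.
  P2: open — no interior node is in the conditioning set.
{ParentEd, SchoolQuality} does not satisfy the backdoor criterion.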